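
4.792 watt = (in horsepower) 0.006426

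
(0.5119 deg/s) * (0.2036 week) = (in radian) 1100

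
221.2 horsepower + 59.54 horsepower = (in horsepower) 280.7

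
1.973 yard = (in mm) 1804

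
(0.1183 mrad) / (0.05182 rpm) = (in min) 0.0003633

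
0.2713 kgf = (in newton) 2.661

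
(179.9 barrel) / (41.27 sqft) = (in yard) 8.158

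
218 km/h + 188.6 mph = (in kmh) 521.5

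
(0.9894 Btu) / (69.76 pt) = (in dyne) 4.242e+09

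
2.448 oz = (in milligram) 6.94e+04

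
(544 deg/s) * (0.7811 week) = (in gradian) 2.855e+08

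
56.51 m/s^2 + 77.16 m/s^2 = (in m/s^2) 133.7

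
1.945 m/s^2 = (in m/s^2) 1.945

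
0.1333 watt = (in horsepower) 0.0001788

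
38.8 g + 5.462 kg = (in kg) 5.501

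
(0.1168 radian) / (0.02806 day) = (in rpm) 0.0004601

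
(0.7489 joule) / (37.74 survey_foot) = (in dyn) 6510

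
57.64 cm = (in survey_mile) 0.0003582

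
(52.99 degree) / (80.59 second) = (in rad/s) 0.01148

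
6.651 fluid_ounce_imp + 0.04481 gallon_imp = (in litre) 0.3927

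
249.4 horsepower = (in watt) 1.86e+05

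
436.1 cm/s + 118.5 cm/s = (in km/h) 19.97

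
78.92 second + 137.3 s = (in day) 0.002503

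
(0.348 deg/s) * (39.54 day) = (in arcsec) 4.28e+09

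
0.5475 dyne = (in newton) 5.475e-06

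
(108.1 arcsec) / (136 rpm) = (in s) 3.68e-05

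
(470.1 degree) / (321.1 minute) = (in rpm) 0.004067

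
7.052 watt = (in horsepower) 0.009457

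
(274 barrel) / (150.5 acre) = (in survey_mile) 4.444e-08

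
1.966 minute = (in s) 118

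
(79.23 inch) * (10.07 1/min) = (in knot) 0.6565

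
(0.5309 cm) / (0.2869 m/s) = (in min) 0.0003084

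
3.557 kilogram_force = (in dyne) 3.488e+06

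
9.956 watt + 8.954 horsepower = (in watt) 6687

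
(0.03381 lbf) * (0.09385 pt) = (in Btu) 4.719e-09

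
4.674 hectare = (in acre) 11.55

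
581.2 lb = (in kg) 263.6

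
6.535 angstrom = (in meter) 6.535e-10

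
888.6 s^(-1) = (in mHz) 8.886e+05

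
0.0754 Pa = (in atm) 7.441e-07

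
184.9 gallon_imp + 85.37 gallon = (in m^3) 1.164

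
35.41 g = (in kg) 0.03541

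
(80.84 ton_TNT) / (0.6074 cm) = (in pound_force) 1.252e+13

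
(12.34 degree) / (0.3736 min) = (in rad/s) 0.009608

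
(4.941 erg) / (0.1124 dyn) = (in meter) 0.4396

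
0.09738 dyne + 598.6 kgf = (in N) 5870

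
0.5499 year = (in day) 200.7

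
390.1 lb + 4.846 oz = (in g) 1.771e+05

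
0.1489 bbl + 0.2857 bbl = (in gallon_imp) 15.2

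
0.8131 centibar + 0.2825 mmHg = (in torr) 6.381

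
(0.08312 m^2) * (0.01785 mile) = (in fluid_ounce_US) 8.074e+04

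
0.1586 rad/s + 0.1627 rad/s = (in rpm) 3.068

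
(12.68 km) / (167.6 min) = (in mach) 0.003703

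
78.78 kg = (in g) 7.878e+04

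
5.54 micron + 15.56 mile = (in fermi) 2.504e+19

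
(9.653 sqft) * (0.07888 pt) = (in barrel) 0.000157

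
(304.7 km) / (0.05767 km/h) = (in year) 0.6031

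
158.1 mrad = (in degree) 9.058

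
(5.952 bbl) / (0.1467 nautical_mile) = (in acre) 8.607e-07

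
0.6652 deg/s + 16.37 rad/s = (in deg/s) 938.6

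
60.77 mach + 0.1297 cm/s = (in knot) 4.022e+04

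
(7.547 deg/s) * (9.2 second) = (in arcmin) 4166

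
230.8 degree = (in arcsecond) 8.309e+05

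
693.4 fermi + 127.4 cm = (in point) 3611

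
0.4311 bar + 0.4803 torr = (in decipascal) 4.317e+05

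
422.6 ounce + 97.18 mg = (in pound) 26.41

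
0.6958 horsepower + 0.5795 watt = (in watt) 519.4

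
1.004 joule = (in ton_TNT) 2.4e-10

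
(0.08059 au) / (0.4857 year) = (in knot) 1530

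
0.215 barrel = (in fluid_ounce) 1156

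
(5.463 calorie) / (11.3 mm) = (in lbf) 454.7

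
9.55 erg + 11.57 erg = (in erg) 21.12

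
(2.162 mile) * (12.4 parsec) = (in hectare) 1.331e+17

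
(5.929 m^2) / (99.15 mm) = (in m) 59.8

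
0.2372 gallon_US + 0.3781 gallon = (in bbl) 0.01465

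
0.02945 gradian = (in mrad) 0.4626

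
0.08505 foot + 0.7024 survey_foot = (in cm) 24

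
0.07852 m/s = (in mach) 0.0002306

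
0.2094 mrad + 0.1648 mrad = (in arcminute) 1.286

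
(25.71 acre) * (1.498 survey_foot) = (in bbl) 2.988e+05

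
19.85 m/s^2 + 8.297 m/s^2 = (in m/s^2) 28.15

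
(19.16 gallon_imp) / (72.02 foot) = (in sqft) 0.04271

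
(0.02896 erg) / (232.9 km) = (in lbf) 2.795e-15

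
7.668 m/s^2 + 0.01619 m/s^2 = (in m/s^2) 7.684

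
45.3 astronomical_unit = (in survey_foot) 2.223e+13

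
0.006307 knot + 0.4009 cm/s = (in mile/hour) 0.01623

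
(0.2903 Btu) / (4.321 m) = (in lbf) 15.93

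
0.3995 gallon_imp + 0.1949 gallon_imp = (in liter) 2.702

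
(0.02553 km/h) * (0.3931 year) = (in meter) 8.791e+04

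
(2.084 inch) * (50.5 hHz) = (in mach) 0.7851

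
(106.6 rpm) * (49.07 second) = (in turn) 87.18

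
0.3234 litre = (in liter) 0.3234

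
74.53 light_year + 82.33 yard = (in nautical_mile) 3.807e+14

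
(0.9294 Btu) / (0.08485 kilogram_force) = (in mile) 0.7322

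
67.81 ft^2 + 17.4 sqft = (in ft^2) 85.21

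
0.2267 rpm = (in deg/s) 1.36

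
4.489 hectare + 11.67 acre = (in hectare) 9.212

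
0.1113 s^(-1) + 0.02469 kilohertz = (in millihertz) 2.48e+04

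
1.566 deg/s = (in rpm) 0.261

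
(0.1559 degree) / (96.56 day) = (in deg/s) 1.869e-08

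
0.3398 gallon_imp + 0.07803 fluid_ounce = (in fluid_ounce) 52.31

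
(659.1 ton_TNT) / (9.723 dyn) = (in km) 2.836e+13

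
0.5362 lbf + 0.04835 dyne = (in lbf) 0.5362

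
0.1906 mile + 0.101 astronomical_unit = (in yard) 1.652e+10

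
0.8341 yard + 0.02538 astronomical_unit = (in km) 3.797e+06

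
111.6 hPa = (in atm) 0.1101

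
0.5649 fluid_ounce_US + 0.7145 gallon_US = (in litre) 2.721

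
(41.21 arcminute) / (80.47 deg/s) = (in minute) 0.0001423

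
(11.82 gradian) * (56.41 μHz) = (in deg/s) 0.0006001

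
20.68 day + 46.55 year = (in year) 46.61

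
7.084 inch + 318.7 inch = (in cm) 827.5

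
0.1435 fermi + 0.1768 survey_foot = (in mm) 53.89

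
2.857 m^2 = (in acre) 0.000706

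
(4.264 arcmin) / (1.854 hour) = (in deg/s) 1.065e-05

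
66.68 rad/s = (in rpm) 636.7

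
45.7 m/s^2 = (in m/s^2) 45.7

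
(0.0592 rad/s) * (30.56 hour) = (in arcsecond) 1.343e+09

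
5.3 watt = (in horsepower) 0.007107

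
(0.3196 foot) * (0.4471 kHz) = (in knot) 84.66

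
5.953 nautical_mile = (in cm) 1.102e+06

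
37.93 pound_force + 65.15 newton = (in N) 233.9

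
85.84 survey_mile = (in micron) 1.381e+11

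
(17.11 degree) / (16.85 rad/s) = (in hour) 4.923e-06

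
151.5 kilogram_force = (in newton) 1486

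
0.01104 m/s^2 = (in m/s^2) 0.01104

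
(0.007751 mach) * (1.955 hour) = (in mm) 1.857e+07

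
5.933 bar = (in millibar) 5933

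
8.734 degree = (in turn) 0.02426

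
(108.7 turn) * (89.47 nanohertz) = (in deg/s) 0.003501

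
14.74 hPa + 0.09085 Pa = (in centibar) 1.474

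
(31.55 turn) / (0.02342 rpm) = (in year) 0.002563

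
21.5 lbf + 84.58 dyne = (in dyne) 9.564e+06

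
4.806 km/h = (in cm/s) 133.5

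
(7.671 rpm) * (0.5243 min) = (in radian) 25.27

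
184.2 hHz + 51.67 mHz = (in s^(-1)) 1.842e+04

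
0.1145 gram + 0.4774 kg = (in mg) 4.775e+05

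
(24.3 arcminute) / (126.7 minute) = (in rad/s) 9.298e-07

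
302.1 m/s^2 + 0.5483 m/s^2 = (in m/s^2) 302.6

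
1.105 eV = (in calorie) 4.231e-20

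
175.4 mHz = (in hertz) 0.1754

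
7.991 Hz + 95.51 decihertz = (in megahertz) 1.754e-05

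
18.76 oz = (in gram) 531.8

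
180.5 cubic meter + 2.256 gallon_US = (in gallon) 4.769e+04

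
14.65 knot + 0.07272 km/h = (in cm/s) 755.7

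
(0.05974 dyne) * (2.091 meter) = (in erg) 12.49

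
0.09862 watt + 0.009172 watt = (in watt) 0.1078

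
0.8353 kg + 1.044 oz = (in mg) 8.649e+05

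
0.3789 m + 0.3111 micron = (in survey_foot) 1.243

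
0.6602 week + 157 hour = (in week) 1.595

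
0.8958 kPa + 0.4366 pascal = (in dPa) 8962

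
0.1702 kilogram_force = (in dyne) 1.669e+05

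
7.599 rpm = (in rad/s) 0.7958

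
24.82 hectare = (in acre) 61.33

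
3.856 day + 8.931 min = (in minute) 5562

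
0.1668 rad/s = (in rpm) 1.593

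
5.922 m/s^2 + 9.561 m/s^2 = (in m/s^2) 15.48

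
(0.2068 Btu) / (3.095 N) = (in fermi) 7.05e+16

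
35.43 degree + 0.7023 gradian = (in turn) 0.1002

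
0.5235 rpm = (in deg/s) 3.141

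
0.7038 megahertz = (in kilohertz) 703.8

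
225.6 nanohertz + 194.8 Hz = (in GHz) 1.948e-07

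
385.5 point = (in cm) 13.6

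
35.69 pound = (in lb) 35.69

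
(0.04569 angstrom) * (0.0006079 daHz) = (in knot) 5.399e-14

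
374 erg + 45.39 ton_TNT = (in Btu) 1.8e+08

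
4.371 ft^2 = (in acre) 0.0001003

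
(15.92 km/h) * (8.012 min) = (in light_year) 2.247e-13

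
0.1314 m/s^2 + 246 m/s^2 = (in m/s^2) 246.1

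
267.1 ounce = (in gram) 7572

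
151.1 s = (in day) 0.001749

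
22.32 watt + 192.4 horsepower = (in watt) 1.435e+05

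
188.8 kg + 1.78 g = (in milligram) 1.888e+08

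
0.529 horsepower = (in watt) 394.5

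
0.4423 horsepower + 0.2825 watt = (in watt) 330.1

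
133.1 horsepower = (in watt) 9.925e+04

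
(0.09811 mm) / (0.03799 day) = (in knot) 5.81e-08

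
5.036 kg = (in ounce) 177.6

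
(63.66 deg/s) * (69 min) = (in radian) 4600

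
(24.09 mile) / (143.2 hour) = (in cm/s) 7.52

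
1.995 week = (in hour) 335.2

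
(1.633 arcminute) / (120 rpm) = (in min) 6.3e-07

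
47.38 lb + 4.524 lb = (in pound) 51.9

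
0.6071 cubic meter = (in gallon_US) 160.4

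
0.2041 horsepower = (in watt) 152.2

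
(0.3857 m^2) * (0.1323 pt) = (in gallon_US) 0.004756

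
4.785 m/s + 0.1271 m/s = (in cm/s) 491.2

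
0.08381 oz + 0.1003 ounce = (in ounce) 0.1841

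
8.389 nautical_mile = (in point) 4.404e+07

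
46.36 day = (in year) 0.127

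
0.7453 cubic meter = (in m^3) 0.7453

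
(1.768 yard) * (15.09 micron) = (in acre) 6.028e-09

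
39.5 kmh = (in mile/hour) 24.54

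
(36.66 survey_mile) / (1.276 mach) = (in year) 4.306e-06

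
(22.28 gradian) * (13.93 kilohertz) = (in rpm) 4.655e+04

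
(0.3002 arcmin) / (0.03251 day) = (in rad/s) 3.109e-08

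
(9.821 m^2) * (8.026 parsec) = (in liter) 2.432e+21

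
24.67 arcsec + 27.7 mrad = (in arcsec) 5738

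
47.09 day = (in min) 6.781e+04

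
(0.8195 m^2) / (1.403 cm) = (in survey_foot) 191.6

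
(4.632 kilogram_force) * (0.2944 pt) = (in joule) 0.004718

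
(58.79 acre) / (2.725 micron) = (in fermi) 8.731e+25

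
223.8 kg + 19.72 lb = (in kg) 232.7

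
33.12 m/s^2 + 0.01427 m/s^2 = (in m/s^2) 33.13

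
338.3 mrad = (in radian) 0.3383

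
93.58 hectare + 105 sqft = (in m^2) 9.358e+05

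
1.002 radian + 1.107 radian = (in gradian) 134.3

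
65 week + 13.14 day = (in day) 468.1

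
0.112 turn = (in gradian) 44.8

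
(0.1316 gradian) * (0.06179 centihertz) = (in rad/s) 1.277e-06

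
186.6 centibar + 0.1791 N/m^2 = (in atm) 1.842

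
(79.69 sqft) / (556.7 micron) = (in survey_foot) 4.363e+04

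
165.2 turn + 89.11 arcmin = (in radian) 1038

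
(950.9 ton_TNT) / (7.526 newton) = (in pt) 1.499e+15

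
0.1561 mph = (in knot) 0.1356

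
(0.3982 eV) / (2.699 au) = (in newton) 1.58e-31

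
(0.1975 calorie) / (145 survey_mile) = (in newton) 3.541e-06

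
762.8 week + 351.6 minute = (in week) 762.8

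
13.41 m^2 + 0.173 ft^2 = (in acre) 0.003318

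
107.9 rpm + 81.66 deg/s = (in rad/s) 12.72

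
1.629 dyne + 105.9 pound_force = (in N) 471.1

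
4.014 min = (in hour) 0.0669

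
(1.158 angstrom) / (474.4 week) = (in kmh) 1.453e-18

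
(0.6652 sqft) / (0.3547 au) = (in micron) 1.165e-06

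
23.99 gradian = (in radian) 0.3768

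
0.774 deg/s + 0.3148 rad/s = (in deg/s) 18.81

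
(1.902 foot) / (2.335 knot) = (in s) 0.4826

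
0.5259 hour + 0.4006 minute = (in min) 31.95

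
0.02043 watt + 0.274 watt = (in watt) 0.2944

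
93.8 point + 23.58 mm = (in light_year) 5.99e-18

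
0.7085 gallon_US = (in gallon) 0.7085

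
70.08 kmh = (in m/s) 19.47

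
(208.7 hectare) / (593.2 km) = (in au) 2.352e-11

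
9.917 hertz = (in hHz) 0.09917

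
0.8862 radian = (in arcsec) 1.828e+05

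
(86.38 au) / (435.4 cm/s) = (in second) 2.968e+12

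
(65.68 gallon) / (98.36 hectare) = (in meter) 2.528e-07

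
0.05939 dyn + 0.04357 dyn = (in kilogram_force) 1.05e-07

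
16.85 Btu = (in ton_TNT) 4.249e-06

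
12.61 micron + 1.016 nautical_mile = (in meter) 1882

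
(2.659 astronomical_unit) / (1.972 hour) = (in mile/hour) 1.253e+08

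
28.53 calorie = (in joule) 119.4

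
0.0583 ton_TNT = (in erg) 2.439e+15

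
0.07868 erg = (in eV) 4.911e+10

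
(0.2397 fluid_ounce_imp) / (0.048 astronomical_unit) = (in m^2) 9.485e-16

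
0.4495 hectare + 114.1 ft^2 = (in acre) 1.113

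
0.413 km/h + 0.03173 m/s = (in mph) 0.3276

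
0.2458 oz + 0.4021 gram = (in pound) 0.01625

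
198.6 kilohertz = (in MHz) 0.1986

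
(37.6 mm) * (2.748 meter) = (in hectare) 1.033e-05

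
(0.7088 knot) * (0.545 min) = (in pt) 3.38e+04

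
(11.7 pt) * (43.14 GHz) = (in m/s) 1.781e+08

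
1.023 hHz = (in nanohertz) 1.023e+11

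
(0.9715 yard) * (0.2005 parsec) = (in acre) 1.358e+12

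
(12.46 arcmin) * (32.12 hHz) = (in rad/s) 11.64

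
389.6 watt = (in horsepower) 0.5225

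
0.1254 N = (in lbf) 0.02819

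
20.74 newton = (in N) 20.74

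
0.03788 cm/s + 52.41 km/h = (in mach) 0.04276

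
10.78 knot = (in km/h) 19.96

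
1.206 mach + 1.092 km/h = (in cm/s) 4.109e+04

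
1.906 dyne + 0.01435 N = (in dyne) 1437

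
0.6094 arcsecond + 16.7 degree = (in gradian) 18.56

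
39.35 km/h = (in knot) 21.25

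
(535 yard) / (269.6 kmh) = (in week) 1.08e-05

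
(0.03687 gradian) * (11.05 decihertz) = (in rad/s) 0.00064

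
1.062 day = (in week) 0.1517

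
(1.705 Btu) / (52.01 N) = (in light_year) 3.656e-15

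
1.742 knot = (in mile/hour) 2.005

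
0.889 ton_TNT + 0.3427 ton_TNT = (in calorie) 1.232e+09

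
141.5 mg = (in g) 0.1415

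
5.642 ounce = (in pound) 0.3526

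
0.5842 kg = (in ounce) 20.61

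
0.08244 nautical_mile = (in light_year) 1.614e-14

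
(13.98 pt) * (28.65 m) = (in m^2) 0.1413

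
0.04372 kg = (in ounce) 1.542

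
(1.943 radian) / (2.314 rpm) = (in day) 9.28e-05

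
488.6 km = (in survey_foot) 1.603e+06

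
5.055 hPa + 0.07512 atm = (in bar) 0.08117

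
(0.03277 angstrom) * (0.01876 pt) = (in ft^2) 2.334e-16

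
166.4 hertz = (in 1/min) 9984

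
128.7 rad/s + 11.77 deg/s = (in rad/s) 128.9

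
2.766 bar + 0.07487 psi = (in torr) 2079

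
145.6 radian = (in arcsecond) 3.003e+07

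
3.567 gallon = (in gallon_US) 3.567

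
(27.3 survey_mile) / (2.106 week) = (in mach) 0.0001013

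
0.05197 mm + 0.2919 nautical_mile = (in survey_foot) 1774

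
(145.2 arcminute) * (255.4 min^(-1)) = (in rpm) 1.717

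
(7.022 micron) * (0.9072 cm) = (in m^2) 6.37e-08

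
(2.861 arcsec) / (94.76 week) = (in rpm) 2.311e-12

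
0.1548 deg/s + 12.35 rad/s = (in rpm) 118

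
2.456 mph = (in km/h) 3.953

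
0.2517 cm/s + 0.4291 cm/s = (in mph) 0.01523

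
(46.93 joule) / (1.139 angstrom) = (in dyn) 4.12e+16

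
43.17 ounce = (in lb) 2.698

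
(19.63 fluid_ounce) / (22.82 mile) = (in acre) 3.906e-12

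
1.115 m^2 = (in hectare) 0.0001115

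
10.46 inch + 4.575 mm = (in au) 1.807e-12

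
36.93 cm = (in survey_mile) 0.0002295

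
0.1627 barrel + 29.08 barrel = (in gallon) 1228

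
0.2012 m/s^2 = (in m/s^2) 0.2012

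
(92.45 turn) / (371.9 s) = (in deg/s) 89.49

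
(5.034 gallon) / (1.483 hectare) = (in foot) 4.216e-06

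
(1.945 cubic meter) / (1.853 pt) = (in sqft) 3.203e+04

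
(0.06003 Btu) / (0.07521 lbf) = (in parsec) 6.135e-15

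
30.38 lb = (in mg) 1.378e+07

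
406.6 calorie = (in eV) 1.062e+22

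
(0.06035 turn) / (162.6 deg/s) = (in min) 0.002227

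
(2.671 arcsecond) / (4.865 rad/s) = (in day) 3.081e-11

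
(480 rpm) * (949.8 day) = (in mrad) 4.125e+12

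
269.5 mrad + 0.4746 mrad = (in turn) 0.04297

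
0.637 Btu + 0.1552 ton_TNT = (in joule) 6.494e+08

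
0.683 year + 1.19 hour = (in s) 2.154e+07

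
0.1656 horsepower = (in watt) 123.5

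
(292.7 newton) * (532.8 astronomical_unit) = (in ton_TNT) 5.576e+06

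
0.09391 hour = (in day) 0.003913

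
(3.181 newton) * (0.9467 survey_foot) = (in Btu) 0.00087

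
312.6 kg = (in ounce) 1.103e+04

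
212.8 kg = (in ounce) 7506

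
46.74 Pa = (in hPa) 0.4674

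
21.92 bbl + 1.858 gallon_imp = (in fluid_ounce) 1.181e+05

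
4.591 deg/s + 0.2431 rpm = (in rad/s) 0.1056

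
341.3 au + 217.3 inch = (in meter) 5.106e+13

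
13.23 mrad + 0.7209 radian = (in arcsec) 1.514e+05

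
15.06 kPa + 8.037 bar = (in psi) 118.8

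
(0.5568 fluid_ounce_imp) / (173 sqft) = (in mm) 0.0009843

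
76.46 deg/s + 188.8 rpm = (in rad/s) 21.11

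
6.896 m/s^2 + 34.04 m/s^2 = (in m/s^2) 40.94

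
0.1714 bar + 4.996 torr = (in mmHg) 133.6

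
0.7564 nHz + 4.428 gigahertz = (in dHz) 4.428e+10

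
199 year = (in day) 7.264e+04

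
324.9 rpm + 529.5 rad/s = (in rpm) 5381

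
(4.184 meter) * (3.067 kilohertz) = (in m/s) 1.283e+04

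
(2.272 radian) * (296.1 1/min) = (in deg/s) 642.4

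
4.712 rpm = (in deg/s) 28.27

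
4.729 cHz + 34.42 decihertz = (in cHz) 348.9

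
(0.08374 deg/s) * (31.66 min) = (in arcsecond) 5.727e+05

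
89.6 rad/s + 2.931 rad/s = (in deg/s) 5302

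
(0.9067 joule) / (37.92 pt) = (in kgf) 6.912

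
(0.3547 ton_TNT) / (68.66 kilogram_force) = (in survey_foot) 7.231e+06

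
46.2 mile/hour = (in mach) 0.06066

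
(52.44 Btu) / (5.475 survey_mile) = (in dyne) 6.279e+05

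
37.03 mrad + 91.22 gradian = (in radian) 1.47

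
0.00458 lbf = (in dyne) 2037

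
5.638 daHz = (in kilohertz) 0.05638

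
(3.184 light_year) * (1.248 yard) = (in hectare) 3.438e+12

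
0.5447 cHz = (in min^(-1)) 0.3268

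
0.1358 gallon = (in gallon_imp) 0.1131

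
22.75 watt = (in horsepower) 0.03051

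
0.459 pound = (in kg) 0.2082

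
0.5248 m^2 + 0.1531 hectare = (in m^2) 1532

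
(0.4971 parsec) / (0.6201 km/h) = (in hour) 2.474e+13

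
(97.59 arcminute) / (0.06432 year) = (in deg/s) 8.019e-07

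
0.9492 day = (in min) 1367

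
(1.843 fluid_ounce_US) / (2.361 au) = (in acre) 3.813e-20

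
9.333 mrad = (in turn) 0.001485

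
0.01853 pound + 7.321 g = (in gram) 15.73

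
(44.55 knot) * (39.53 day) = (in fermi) 7.828e+22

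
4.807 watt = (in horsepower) 0.006446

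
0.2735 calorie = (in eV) 7.142e+18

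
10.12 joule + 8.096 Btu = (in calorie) 2044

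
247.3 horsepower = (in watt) 1.844e+05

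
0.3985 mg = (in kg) 3.985e-07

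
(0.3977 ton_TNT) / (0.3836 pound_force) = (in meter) 9.752e+08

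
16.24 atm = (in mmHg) 1.234e+04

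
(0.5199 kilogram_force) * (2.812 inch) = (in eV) 2.273e+18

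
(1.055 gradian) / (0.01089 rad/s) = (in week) 2.516e-06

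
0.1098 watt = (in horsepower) 0.0001472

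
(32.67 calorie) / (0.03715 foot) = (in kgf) 1231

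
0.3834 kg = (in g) 383.4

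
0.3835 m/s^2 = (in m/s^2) 0.3835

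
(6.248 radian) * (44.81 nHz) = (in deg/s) 1.604e-05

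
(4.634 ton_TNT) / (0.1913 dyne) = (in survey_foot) 3.325e+16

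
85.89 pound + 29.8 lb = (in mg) 5.248e+07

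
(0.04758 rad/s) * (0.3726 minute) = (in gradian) 67.72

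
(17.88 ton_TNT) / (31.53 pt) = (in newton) 6.726e+12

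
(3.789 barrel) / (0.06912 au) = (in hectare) 5.826e-15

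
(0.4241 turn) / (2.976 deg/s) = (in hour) 0.01425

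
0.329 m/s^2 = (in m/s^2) 0.329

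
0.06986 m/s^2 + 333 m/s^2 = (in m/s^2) 333.1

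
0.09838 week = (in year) 0.001887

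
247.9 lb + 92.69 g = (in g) 1.125e+05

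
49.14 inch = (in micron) 1.248e+06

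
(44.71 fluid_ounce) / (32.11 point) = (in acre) 2.884e-05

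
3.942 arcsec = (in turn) 3.042e-06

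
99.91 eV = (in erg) 1.601e-10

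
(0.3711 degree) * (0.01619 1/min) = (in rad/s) 1.748e-06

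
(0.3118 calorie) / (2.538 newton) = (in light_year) 5.433e-17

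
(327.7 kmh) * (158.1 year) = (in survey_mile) 2.82e+08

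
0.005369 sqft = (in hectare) 4.988e-08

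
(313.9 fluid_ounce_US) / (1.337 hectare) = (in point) 0.001968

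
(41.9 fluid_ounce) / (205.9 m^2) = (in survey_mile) 3.739e-09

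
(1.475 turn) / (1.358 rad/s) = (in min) 0.1137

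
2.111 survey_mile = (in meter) 3397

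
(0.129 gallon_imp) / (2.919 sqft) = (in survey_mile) 1.344e-06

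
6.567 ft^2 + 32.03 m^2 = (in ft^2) 351.3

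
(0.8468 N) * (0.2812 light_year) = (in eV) 1.406e+34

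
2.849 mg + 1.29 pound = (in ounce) 20.64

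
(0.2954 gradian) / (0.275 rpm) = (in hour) 4.476e-05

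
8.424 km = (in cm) 8.424e+05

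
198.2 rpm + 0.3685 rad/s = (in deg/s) 1210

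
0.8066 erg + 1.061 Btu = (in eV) 6.987e+21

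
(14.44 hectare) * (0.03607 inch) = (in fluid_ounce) 4.473e+06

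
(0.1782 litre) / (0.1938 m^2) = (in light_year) 9.719e-20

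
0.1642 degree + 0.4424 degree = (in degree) 0.6066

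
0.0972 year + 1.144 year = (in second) 3.914e+07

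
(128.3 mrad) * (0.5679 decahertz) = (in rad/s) 0.7286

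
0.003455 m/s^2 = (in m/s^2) 0.003455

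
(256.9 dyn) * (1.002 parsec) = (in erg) 7.943e+20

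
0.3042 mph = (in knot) 0.2643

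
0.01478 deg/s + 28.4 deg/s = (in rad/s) 0.4959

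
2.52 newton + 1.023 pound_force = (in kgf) 0.721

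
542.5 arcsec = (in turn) 0.0004186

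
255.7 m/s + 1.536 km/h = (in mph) 572.9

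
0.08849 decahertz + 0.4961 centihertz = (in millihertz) 889.9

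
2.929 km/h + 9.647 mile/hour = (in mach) 0.01505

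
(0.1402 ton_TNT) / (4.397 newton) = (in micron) 1.334e+14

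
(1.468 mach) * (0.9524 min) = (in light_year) 3.019e-12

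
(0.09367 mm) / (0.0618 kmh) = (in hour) 1.516e-06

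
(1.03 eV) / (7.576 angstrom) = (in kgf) 2.221e-11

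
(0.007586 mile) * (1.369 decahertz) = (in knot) 324.9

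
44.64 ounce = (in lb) 2.79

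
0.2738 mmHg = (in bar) 0.000365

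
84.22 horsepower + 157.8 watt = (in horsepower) 84.43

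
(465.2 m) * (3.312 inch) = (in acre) 0.00967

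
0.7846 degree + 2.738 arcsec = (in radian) 0.01371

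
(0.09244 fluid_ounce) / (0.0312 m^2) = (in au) 5.857e-16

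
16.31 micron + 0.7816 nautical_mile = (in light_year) 1.53e-13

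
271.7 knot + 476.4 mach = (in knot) 3.156e+05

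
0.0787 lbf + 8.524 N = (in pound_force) 1.995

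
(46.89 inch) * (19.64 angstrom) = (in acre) 5.78e-13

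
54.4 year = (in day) 1.986e+04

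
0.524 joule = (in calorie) 0.1252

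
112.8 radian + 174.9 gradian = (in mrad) 1.155e+05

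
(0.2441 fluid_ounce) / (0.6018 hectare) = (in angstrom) 12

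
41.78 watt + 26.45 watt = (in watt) 68.23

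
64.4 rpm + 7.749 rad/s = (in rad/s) 14.49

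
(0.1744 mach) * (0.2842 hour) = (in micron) 6.076e+10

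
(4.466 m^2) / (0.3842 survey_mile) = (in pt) 20.47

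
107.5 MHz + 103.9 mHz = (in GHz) 0.1075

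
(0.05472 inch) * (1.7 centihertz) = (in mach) 6.939e-08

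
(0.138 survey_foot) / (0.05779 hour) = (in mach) 5.938e-07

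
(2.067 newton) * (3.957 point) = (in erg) 2.885e+04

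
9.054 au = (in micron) 1.354e+18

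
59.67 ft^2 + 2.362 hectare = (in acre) 5.838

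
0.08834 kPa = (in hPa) 0.8834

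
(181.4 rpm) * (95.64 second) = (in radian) 1817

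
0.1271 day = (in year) 0.0003482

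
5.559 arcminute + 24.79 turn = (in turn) 24.79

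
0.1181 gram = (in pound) 0.0002604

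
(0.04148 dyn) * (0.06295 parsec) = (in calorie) 1.926e+08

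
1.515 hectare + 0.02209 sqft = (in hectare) 1.515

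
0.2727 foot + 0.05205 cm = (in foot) 0.2744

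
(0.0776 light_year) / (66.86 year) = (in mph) 7.789e+05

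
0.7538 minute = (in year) 1.434e-06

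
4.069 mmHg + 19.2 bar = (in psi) 278.6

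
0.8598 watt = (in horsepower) 0.001153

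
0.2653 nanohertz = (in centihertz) 2.653e-08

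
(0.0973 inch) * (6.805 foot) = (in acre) 1.267e-06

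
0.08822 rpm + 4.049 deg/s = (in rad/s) 0.07991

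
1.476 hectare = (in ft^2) 1.589e+05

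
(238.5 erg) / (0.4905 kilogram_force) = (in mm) 0.004958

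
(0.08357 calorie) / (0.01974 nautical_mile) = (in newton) 0.009564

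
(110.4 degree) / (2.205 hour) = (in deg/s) 0.01391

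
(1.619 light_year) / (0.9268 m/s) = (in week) 2.733e+10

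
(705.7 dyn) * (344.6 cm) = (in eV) 1.518e+17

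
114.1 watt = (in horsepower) 0.153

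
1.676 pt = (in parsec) 1.916e-20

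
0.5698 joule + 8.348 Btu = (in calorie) 2105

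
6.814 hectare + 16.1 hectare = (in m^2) 2.291e+05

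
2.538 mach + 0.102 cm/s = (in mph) 1933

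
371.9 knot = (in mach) 0.5619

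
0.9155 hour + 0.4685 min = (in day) 0.03847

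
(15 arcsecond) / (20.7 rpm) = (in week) 5.547e-11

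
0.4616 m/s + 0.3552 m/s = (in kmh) 2.94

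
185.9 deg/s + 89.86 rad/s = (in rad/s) 93.1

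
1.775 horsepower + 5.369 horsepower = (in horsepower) 7.144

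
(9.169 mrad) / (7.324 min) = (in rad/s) 2.087e-05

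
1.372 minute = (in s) 82.32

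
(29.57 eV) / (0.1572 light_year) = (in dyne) 3.186e-28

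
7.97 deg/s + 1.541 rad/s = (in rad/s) 1.68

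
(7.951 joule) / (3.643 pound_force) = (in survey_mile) 0.0003049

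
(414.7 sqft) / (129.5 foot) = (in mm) 976.1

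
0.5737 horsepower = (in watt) 427.8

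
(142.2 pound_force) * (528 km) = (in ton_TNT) 0.07982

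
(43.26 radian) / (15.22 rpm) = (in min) 0.4524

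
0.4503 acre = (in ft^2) 1.962e+04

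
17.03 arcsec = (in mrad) 0.08256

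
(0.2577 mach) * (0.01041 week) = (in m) 5.525e+05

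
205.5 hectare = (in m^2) 2.055e+06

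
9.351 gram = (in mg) 9351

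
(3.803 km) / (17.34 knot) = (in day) 0.004934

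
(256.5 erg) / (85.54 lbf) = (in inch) 2.654e-06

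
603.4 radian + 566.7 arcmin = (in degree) 3.458e+04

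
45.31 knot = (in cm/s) 2331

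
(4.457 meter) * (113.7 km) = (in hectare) 50.68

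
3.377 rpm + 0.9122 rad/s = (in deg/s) 72.53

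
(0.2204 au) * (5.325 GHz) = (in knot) 3.413e+20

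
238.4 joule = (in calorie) 56.98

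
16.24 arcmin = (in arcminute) 16.24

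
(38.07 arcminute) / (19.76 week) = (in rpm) 8.849e-09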